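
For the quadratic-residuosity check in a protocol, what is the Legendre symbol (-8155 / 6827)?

(-8155 / 6827)
  = -(8155 / 6827)    [6827 ≡ 3 mod 4 ⇒ (-1 / 6827) = -1]
  = -(1328 / 6827)    [8155 ≡ 1328 mod 6827]
  = -(83 / 6827)    [6827 ≡ 3 mod 8 ⇒ (2 / 6827)^4 = +1]
  = (6827 / 83)    [QR: both ≡ 3 mod 4, sign flips]
  = (21 / 83)    [6827 ≡ 21 mod 83]
  = (83 / 21)    [QR: 21 ≡ 1 mod 4, sign kept]
  = (20 / 21)    [83 ≡ 20 mod 21]
  = (5 / 21)    [21 ≡ 5 mod 8 ⇒ (2 / 21)^2 = +1]
  = (21 / 5)    [QR: 5 ≡ 1 mod 4, sign kept]
  = (1 / 5)    [21 ≡ 1 mod 5]
  = 1    [(1 / 5) = 1]

1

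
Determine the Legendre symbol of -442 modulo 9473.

1

(-442|9473)
  = (442|9473)    [9473 ≡ 1 mod 4 ⇒ (-1|9473) = +1]
  = (221|9473)    [9473 ≡ 1 mod 8 ⇒ (2|9473) = +1]
  = (9473|221)    [QR: 221 ≡ 1 mod 4, sign kept]
  = (191|221)    [9473 ≡ 191 mod 221]
  = (221|191)    [QR: 221 ≡ 1 mod 4, sign kept]
  = (30|191)    [221 ≡ 30 mod 191]
  = (15|191)    [191 ≡ 7 mod 8 ⇒ (2|191) = +1]
  = -(191|15)    [QR: both ≡ 3 mod 4, sign flips]
  = -(11|15)    [191 ≡ 11 mod 15]
  = (15|11)    [QR: both ≡ 3 mod 4, sign flips]
  = (4|11)    [15 ≡ 4 mod 11]
  = (1|11)    [11 ≡ 3 mod 8 ⇒ (2|11)^2 = +1]
  = 1    [(1|11) = 1]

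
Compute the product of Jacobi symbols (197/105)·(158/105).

By multiplicativity, (197·158/105) = (197/105)·(158/105).
First factor (197/105):
Reduce the numerator: 197 ≡ 92 (mod 105), so (197/105) = (92/105).
Factor out 2: 92 = 2^2·23. Since 105 ≡ 1 (mod 8), (2/105) = +1, and (2/105)^2 = +1. Now have (23/105).
105 ≡ 1 (mod 4), so quadratic reciprocity gives (23/105) = (105/23). Reduce: 105 ≡ 13 (mod 23). Now have (13/23).
13 ≡ 1 (mod 4), so quadratic reciprocity gives (13/23) = (23/13). Reduce: 23 ≡ 10 (mod 13). Now have (10/13).
Factor out 2: 10 = 2·5. Since 13 ≡ 5 (mod 8), (2/13) = -1. Now have -(5/13).
5 ≡ 1 (mod 4), so quadratic reciprocity gives (5/13) = (13/5). Reduce: 13 ≡ 3 (mod 5). Now have -(3/5).
5 ≡ 1 (mod 4), so quadratic reciprocity gives (3/5) = (5/3). Reduce: 5 ≡ 2 (mod 3). Now have -(2/3).
Factor out 2: 2 = 2. Since 3 ≡ 3 (mod 8), (2/3) = -1. Now have (1/3).
(1/3) = 1. Collecting the sign factors: 1.
Second factor (158/105):
Reduce the numerator: 158 ≡ 53 (mod 105), so (158/105) = (53/105).
53 ≡ 1 (mod 4), so quadratic reciprocity gives (53/105) = (105/53). Reduce: 105 ≡ 52 (mod 53). Now have (52/53).
Factor out 2: 52 = 2^2·13. Since 53 ≡ 5 (mod 8), (2/53) = -1, and (2/53)^2 = +1. Now have (13/53).
13 ≡ 1 (mod 4), so quadratic reciprocity gives (13/53) = (53/13). Reduce: 53 ≡ 1 (mod 13). Now have (1/13).
(1/13) = 1. Collecting the sign factors: 1.
Product: (1)·(1) = 1.

1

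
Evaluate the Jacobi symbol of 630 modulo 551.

(630/551)
  = (79/551)    [630 ≡ 79 mod 551]
  = -(551/79)    [QR: both ≡ 3 mod 4, sign flips]
  = -(77/79)    [551 ≡ 77 mod 79]
  = -(79/77)    [QR: 77 ≡ 1 mod 4, sign kept]
  = -(2/77)    [79 ≡ 2 mod 77]
  = (1/77)    [77 ≡ 5 mod 8 ⇒ (2/77) = -1]
  = 1    [(1/77) = 1]

1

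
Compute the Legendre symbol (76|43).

(76|43)
  = (33|43)    [76 ≡ 33 mod 43]
  = (43|33)    [QR: 33 ≡ 1 mod 4, sign kept]
  = (10|33)    [43 ≡ 10 mod 33]
  = (5|33)    [33 ≡ 1 mod 8 ⇒ (2|33) = +1]
  = (33|5)    [QR: 5 ≡ 1 mod 4, sign kept]
  = (3|5)    [33 ≡ 3 mod 5]
  = (5|3)    [QR: 5 ≡ 1 mod 4, sign kept]
  = (2|3)    [5 ≡ 2 mod 3]
  = -(1|3)    [3 ≡ 3 mod 8 ⇒ (2|3) = -1]
  = -1    [(1|3) = 1]

-1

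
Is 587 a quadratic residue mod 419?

no

Reduce the numerator: 587 ≡ 168 (mod 419), so (587|419) = (168|419).
Factor out 2: 168 = 2^3·21. Since 419 ≡ 3 (mod 8), (2|419) = -1, and (2|419)^3 = -1. Now have -(21|419).
21 ≡ 1 (mod 4), so quadratic reciprocity gives (21|419) = (419|21). Reduce: 419 ≡ 20 (mod 21). Now have -(20|21).
Factor out 2: 20 = 2^2·5. Since 21 ≡ 5 (mod 8), (2|21) = -1, and (2|21)^2 = +1. Now have -(5|21).
5 ≡ 1 (mod 4), so quadratic reciprocity gives (5|21) = (21|5). Reduce: 21 ≡ 1 (mod 5). Now have -(1|5).
(1|5) = 1. Collecting the sign factors: -1.
(587|419) = -1, and 419 is prime, so 587 is not a quadratic residue mod 419.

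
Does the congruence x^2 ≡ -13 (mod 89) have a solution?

Reduce the numerator: -13 ≡ 76 (mod 89), so (-13/89) = (76/89).
Factor out 2: 76 = 2^2·19. Since 89 ≡ 1 (mod 8), (2/89) = +1, and (2/89)^2 = +1. Now have (19/89).
89 ≡ 1 (mod 4), so quadratic reciprocity gives (19/89) = (89/19). Reduce: 89 ≡ 13 (mod 19). Now have (13/19).
13 ≡ 1 (mod 4), so quadratic reciprocity gives (13/19) = (19/13). Reduce: 19 ≡ 6 (mod 13). Now have (6/13).
Factor out 2: 6 = 2·3. Since 13 ≡ 5 (mod 8), (2/13) = -1. Now have -(3/13).
13 ≡ 1 (mod 4), so quadratic reciprocity gives (3/13) = (13/3). Reduce: 13 ≡ 1 (mod 3). Now have -(1/3).
(1/3) = 1. Collecting the sign factors: -1.
The Legendre symbol is -1, so x^2 ≡ -13 (mod 89) has no solution.

no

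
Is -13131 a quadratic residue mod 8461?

(-13131|8461)
  = (3791|8461)    [-13131 ≡ 3791 mod 8461]
  = (8461|3791)    [QR: 8461 ≡ 1 mod 4, sign kept]
  = (879|3791)    [8461 ≡ 879 mod 3791]
  = -(3791|879)    [QR: both ≡ 3 mod 4, sign flips]
  = -(275|879)    [3791 ≡ 275 mod 879]
  = (879|275)    [QR: both ≡ 3 mod 4, sign flips]
  = (54|275)    [879 ≡ 54 mod 275]
  = -(27|275)    [275 ≡ 3 mod 8 ⇒ (2|275) = -1]
  = (275|27)    [QR: both ≡ 3 mod 4, sign flips]
  = (5|27)    [275 ≡ 5 mod 27]
  = (27|5)    [QR: 5 ≡ 1 mod 4, sign kept]
  = (2|5)    [27 ≡ 2 mod 5]
  = -(1|5)    [5 ≡ 5 mod 8 ⇒ (2|5) = -1]
  = -1    [(1|5) = 1]
(-13131|8461) = -1, and 8461 is prime, so -13131 is not a quadratic residue mod 8461.

no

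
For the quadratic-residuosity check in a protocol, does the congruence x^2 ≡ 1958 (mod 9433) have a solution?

(1958|9433)
  = (979|9433)    [9433 ≡ 1 mod 8 ⇒ (2|9433) = +1]
  = (9433|979)    [QR: 9433 ≡ 1 mod 4, sign kept]
  = (622|979)    [9433 ≡ 622 mod 979]
  = -(311|979)    [979 ≡ 3 mod 8 ⇒ (2|979) = -1]
  = (979|311)    [QR: both ≡ 3 mod 4, sign flips]
  = (46|311)    [979 ≡ 46 mod 311]
  = (23|311)    [311 ≡ 7 mod 8 ⇒ (2|311) = +1]
  = -(311|23)    [QR: both ≡ 3 mod 4, sign flips]
  = -(12|23)    [311 ≡ 12 mod 23]
  = -(3|23)    [23 ≡ 7 mod 8 ⇒ (2|23)^2 = +1]
  = (23|3)    [QR: both ≡ 3 mod 4, sign flips]
  = (2|3)    [23 ≡ 2 mod 3]
  = -(1|3)    [3 ≡ 3 mod 8 ⇒ (2|3) = -1]
  = -1    [(1|3) = 1]
The Legendre symbol is -1, so x^2 ≡ 1958 (mod 9433) has no solution.

no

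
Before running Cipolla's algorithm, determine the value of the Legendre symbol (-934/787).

1

(-934/787)
  = (640/787)    [-934 ≡ 640 mod 787]
  = -(5/787)    [787 ≡ 3 mod 8 ⇒ (2/787)^7 = -1]
  = -(787/5)    [QR: 5 ≡ 1 mod 4, sign kept]
  = -(2/5)    [787 ≡ 2 mod 5]
  = (1/5)    [5 ≡ 5 mod 8 ⇒ (2/5) = -1]
  = 1    [(1/5) = 1]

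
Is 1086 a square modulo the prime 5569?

yes

(1086/5569)
  = (543/5569)    [5569 ≡ 1 mod 8 ⇒ (2/5569) = +1]
  = (5569/543)    [QR: 5569 ≡ 1 mod 4, sign kept]
  = (139/543)    [5569 ≡ 139 mod 543]
  = -(543/139)    [QR: both ≡ 3 mod 4, sign flips]
  = -(126/139)    [543 ≡ 126 mod 139]
  = (63/139)    [139 ≡ 3 mod 8 ⇒ (2/139) = -1]
  = -(139/63)    [QR: both ≡ 3 mod 4, sign flips]
  = -(13/63)    [139 ≡ 13 mod 63]
  = -(63/13)    [QR: 13 ≡ 1 mod 4, sign kept]
  = -(11/13)    [63 ≡ 11 mod 13]
  = -(13/11)    [QR: 13 ≡ 1 mod 4, sign kept]
  = -(2/11)    [13 ≡ 2 mod 11]
  = (1/11)    [11 ≡ 3 mod 8 ⇒ (2/11) = -1]
  = 1    [(1/11) = 1]
The Legendre symbol is 1, so x^2 ≡ 1086 (mod 5569) has solution.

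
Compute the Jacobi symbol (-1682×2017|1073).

0

By multiplicativity, (-1682·2017|1073) = (-1682|1073)·(2017|1073).
First factor (-1682|1073):
(-1682|1073)
  = (1682|1073)    [1073 ≡ 1 mod 4 ⇒ (-1|1073) = +1]
  = (609|1073)    [1682 ≡ 609 mod 1073]
  = (1073|609)    [QR: 609 ≡ 1 mod 4, sign kept]
  = (464|609)    [1073 ≡ 464 mod 609]
  = (29|609)    [609 ≡ 1 mod 8 ⇒ (2|609)^4 = +1]
  = (609|29)    [QR: 29 ≡ 1 mod 4, sign kept]
  = (0|29)    [609 ≡ 0 mod 29]
  = 0    [numerator 0, gcd > 1]
Second factor (2017|1073):
(2017|1073)
  = (944|1073)    [2017 ≡ 944 mod 1073]
  = (59|1073)    [1073 ≡ 1 mod 8 ⇒ (2|1073)^4 = +1]
  = (1073|59)    [QR: 1073 ≡ 1 mod 4, sign kept]
  = (11|59)    [1073 ≡ 11 mod 59]
  = -(59|11)    [QR: both ≡ 3 mod 4, sign flips]
  = -(4|11)    [59 ≡ 4 mod 11]
  = -(1|11)    [11 ≡ 3 mod 8 ⇒ (2|11)^2 = +1]
  = -1    [(1|11) = 1]
Product: (0)·(-1) = 0.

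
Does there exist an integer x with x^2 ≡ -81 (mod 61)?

Pull out -1: (-81/61) = (-1/61)·(81/61). Since 61 ≡ 1 (mod 4), (-1/61) = +1. Now have (81/61).
Reduce the numerator: 81 ≡ 20 (mod 61), so (81/61) = (20/61).
Factor out 2: 20 = 2^2·5. Since 61 ≡ 5 (mod 8), (2/61) = -1, and (2/61)^2 = +1. Now have (5/61).
5 ≡ 1 (mod 4), so quadratic reciprocity gives (5/61) = (61/5). Reduce: 61 ≡ 1 (mod 5). Now have (1/5).
(1/5) = 1. Collecting the sign factors: 1.
(-81/61) = 1, and 61 is prime, so -81 is a quadratic residue mod 61.

yes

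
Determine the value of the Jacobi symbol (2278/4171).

-1

(2278/4171)
  = -(1139/4171)    [4171 ≡ 3 mod 8 ⇒ (2/4171) = -1]
  = (4171/1139)    [QR: both ≡ 3 mod 4, sign flips]
  = (754/1139)    [4171 ≡ 754 mod 1139]
  = -(377/1139)    [1139 ≡ 3 mod 8 ⇒ (2/1139) = -1]
  = -(1139/377)    [QR: 377 ≡ 1 mod 4, sign kept]
  = -(8/377)    [1139 ≡ 8 mod 377]
  = -(1/377)    [377 ≡ 1 mod 8 ⇒ (2/377)^3 = +1]
  = -1    [(1/377) = 1]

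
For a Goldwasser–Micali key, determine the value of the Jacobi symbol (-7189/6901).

-1

Reduce the numerator: -7189 ≡ 6613 (mod 6901), so (-7189/6901) = (6613/6901).
6613 ≡ 1 (mod 4), so quadratic reciprocity gives (6613/6901) = (6901/6613). Reduce: 6901 ≡ 288 (mod 6613). Now have (288/6613).
Factor out 2: 288 = 2^5·9. Since 6613 ≡ 5 (mod 8), (2/6613) = -1, and (2/6613)^5 = -1. Now have -(9/6613).
9 ≡ 1 (mod 4), so quadratic reciprocity gives (9/6613) = (6613/9). Reduce: 6613 ≡ 7 (mod 9). Now have -(7/9).
9 ≡ 1 (mod 4), so quadratic reciprocity gives (7/9) = (9/7). Reduce: 9 ≡ 2 (mod 7). Now have -(2/7).
Factor out 2: 2 = 2. Since 7 ≡ 7 (mod 8), (2/7) = +1. Now have -(1/7).
(1/7) = 1. Collecting the sign factors: -1.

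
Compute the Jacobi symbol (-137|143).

1

Pull out -1: (-137|143) = (-1|143)·(137|143). Since 143 ≡ 3 (mod 4), (-1|143) = -1. Now have -(137|143).
137 ≡ 1 (mod 4), so quadratic reciprocity gives (137|143) = (143|137). Reduce: 143 ≡ 6 (mod 137). Now have -(6|137).
Factor out 2: 6 = 2·3. Since 137 ≡ 1 (mod 8), (2|137) = +1. Now have -(3|137).
137 ≡ 1 (mod 4), so quadratic reciprocity gives (3|137) = (137|3). Reduce: 137 ≡ 2 (mod 3). Now have -(2|3).
Factor out 2: 2 = 2. Since 3 ≡ 3 (mod 8), (2|3) = -1. Now have (1|3).
(1|3) = 1. Collecting the sign factors: 1.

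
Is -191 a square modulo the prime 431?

yes

Pull out -1: (-191/431) = (-1/431)·(191/431). Since 431 ≡ 3 (mod 4), (-1/431) = -1. Now have -(191/431).
Both 191 ≡ 3 and 431 ≡ 3 (mod 4), so reciprocity gives (191/431) = -(431/191). Reduce: 431 ≡ 49 (mod 191). Now have (49/191).
49 ≡ 1 (mod 4), so quadratic reciprocity gives (49/191) = (191/49). Reduce: 191 ≡ 44 (mod 49). Now have (44/49).
Factor out 2: 44 = 2^2·11. Since 49 ≡ 1 (mod 8), (2/49) = +1, and (2/49)^2 = +1. Now have (11/49).
49 ≡ 1 (mod 4), so quadratic reciprocity gives (11/49) = (49/11). Reduce: 49 ≡ 5 (mod 11). Now have (5/11).
5 ≡ 1 (mod 4), so quadratic reciprocity gives (5/11) = (11/5). Reduce: 11 ≡ 1 (mod 5). Now have (1/5).
(1/5) = 1. Collecting the sign factors: 1.
(-191/431) = 1, and 431 is prime, so -191 is a quadratic residue mod 431.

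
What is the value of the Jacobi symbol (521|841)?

(521|841)
  = (841|521)    [QR: 521 ≡ 1 mod 4, sign kept]
  = (320|521)    [841 ≡ 320 mod 521]
  = (5|521)    [521 ≡ 1 mod 8 ⇒ (2|521)^6 = +1]
  = (521|5)    [QR: 5 ≡ 1 mod 4, sign kept]
  = (1|5)    [521 ≡ 1 mod 5]
  = 1    [(1|5) = 1]

1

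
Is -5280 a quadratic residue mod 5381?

(-5280/5381)
  = (101/5381)    [-5280 ≡ 101 mod 5381]
  = (5381/101)    [QR: 101 ≡ 1 mod 4, sign kept]
  = (28/101)    [5381 ≡ 28 mod 101]
  = (7/101)    [101 ≡ 5 mod 8 ⇒ (2/101)^2 = +1]
  = (101/7)    [QR: 101 ≡ 1 mod 4, sign kept]
  = (3/7)    [101 ≡ 3 mod 7]
  = -(7/3)    [QR: both ≡ 3 mod 4, sign flips]
  = -(1/3)    [7 ≡ 1 mod 3]
  = -1    [(1/3) = 1]
(-5280/5381) = -1, and 5381 is prime, so -5280 is not a quadratic residue mod 5381.

no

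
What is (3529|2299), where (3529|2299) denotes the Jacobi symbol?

Reduce the numerator: 3529 ≡ 1230 (mod 2299), so (3529|2299) = (1230|2299).
Factor out 2: 1230 = 2·615. Since 2299 ≡ 3 (mod 8), (2|2299) = -1. Now have -(615|2299).
Both 615 ≡ 3 and 2299 ≡ 3 (mod 4), so reciprocity gives (615|2299) = -(2299|615). Reduce: 2299 ≡ 454 (mod 615). Now have (454|615).
Factor out 2: 454 = 2·227. Since 615 ≡ 7 (mod 8), (2|615) = +1. Now have (227|615).
Both 227 ≡ 3 and 615 ≡ 3 (mod 4), so reciprocity gives (227|615) = -(615|227). Reduce: 615 ≡ 161 (mod 227). Now have -(161|227).
161 ≡ 1 (mod 4), so quadratic reciprocity gives (161|227) = (227|161). Reduce: 227 ≡ 66 (mod 161). Now have -(66|161).
Factor out 2: 66 = 2·33. Since 161 ≡ 1 (mod 8), (2|161) = +1. Now have -(33|161).
33 ≡ 1 (mod 4), so quadratic reciprocity gives (33|161) = (161|33). Reduce: 161 ≡ 29 (mod 33). Now have -(29|33).
29 ≡ 1 (mod 4), so quadratic reciprocity gives (29|33) = (33|29). Reduce: 33 ≡ 4 (mod 29). Now have -(4|29).
Factor out 2: 4 = 2^2. Since 29 ≡ 5 (mod 8), (2|29) = -1, and (2|29)^2 = +1. Now have -(1|29).
(1|29) = 1. Collecting the sign factors: -1.

-1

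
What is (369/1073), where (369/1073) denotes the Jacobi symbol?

369 ≡ 1 (mod 4), so quadratic reciprocity gives (369/1073) = (1073/369). Reduce: 1073 ≡ 335 (mod 369). Now have (335/369).
369 ≡ 1 (mod 4), so quadratic reciprocity gives (335/369) = (369/335). Reduce: 369 ≡ 34 (mod 335). Now have (34/335).
Factor out 2: 34 = 2·17. Since 335 ≡ 7 (mod 8), (2/335) = +1. Now have (17/335).
17 ≡ 1 (mod 4), so quadratic reciprocity gives (17/335) = (335/17). Reduce: 335 ≡ 12 (mod 17). Now have (12/17).
Factor out 2: 12 = 2^2·3. Since 17 ≡ 1 (mod 8), (2/17) = +1, and (2/17)^2 = +1. Now have (3/17).
17 ≡ 1 (mod 4), so quadratic reciprocity gives (3/17) = (17/3). Reduce: 17 ≡ 2 (mod 3). Now have (2/3).
Factor out 2: 2 = 2. Since 3 ≡ 3 (mod 8), (2/3) = -1. Now have -(1/3).
(1/3) = 1. Collecting the sign factors: -1.

-1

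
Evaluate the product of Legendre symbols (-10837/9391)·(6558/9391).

By multiplicativity, (-10837·6558/9391) = (-10837/9391)·(6558/9391).
First factor (-10837/9391):
Reduce the numerator: -10837 ≡ 7945 (mod 9391), so (-10837/9391) = (7945/9391).
7945 ≡ 1 (mod 4), so quadratic reciprocity gives (7945/9391) = (9391/7945). Reduce: 9391 ≡ 1446 (mod 7945). Now have (1446/7945).
Factor out 2: 1446 = 2·723. Since 7945 ≡ 1 (mod 8), (2/7945) = +1. Now have (723/7945).
7945 ≡ 1 (mod 4), so quadratic reciprocity gives (723/7945) = (7945/723). Reduce: 7945 ≡ 715 (mod 723). Now have (715/723).
Both 715 ≡ 3 and 723 ≡ 3 (mod 4), so reciprocity gives (715/723) = -(723/715). Reduce: 723 ≡ 8 (mod 715). Now have -(8/715).
Factor out 2: 8 = 2^3. Since 715 ≡ 3 (mod 8), (2/715) = -1, and (2/715)^3 = -1. Now have (1/715).
(1/715) = 1. Collecting the sign factors: 1.
Second factor (6558/9391):
Factor out 2: 6558 = 2·3279. Since 9391 ≡ 7 (mod 8), (2/9391) = +1. Now have (3279/9391).
Both 3279 ≡ 3 and 9391 ≡ 3 (mod 4), so reciprocity gives (3279/9391) = -(9391/3279). Reduce: 9391 ≡ 2833 (mod 3279). Now have -(2833/3279).
2833 ≡ 1 (mod 4), so quadratic reciprocity gives (2833/3279) = (3279/2833). Reduce: 3279 ≡ 446 (mod 2833). Now have -(446/2833).
Factor out 2: 446 = 2·223. Since 2833 ≡ 1 (mod 8), (2/2833) = +1. Now have -(223/2833).
2833 ≡ 1 (mod 4), so quadratic reciprocity gives (223/2833) = (2833/223). Reduce: 2833 ≡ 157 (mod 223). Now have -(157/223).
157 ≡ 1 (mod 4), so quadratic reciprocity gives (157/223) = (223/157). Reduce: 223 ≡ 66 (mod 157). Now have -(66/157).
Factor out 2: 66 = 2·33. Since 157 ≡ 5 (mod 8), (2/157) = -1. Now have (33/157).
33 ≡ 1 (mod 4), so quadratic reciprocity gives (33/157) = (157/33). Reduce: 157 ≡ 25 (mod 33). Now have (25/33).
25 ≡ 1 (mod 4), so quadratic reciprocity gives (25/33) = (33/25). Reduce: 33 ≡ 8 (mod 25). Now have (8/25).
Factor out 2: 8 = 2^3. Since 25 ≡ 1 (mod 8), (2/25) = +1, and (2/25)^3 = +1. Now have (1/25).
(1/25) = 1. Collecting the sign factors: 1.
Product: (1)·(1) = 1.

1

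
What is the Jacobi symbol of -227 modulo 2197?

-1

(-227/2197)
  = (1970/2197)    [-227 ≡ 1970 mod 2197]
  = -(985/2197)    [2197 ≡ 5 mod 8 ⇒ (2/2197) = -1]
  = -(2197/985)    [QR: 985 ≡ 1 mod 4, sign kept]
  = -(227/985)    [2197 ≡ 227 mod 985]
  = -(985/227)    [QR: 985 ≡ 1 mod 4, sign kept]
  = -(77/227)    [985 ≡ 77 mod 227]
  = -(227/77)    [QR: 77 ≡ 1 mod 4, sign kept]
  = -(73/77)    [227 ≡ 73 mod 77]
  = -(77/73)    [QR: 73 ≡ 1 mod 4, sign kept]
  = -(4/73)    [77 ≡ 4 mod 73]
  = -(1/73)    [73 ≡ 1 mod 8 ⇒ (2/73)^2 = +1]
  = -1    [(1/73) = 1]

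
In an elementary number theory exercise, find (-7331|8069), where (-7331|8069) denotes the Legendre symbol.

(-7331|8069)
  = (7331|8069)    [8069 ≡ 1 mod 4 ⇒ (-1|8069) = +1]
  = (8069|7331)    [QR: 8069 ≡ 1 mod 4, sign kept]
  = (738|7331)    [8069 ≡ 738 mod 7331]
  = -(369|7331)    [7331 ≡ 3 mod 8 ⇒ (2|7331) = -1]
  = -(7331|369)    [QR: 369 ≡ 1 mod 4, sign kept]
  = -(320|369)    [7331 ≡ 320 mod 369]
  = -(5|369)    [369 ≡ 1 mod 8 ⇒ (2|369)^6 = +1]
  = -(369|5)    [QR: 5 ≡ 1 mod 4, sign kept]
  = -(4|5)    [369 ≡ 4 mod 5]
  = -(1|5)    [5 ≡ 5 mod 8 ⇒ (2|5)^2 = +1]
  = -1    [(1|5) = 1]

-1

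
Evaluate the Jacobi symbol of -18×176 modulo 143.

By multiplicativity, (-18·176/143) = (-18/143)·(176/143).
First factor (-18/143):
Reduce the numerator: -18 ≡ 125 (mod 143), so (-18/143) = (125/143).
125 ≡ 1 (mod 4), so quadratic reciprocity gives (125/143) = (143/125). Reduce: 143 ≡ 18 (mod 125). Now have (18/125).
Factor out 2: 18 = 2·9. Since 125 ≡ 5 (mod 8), (2/125) = -1. Now have -(9/125).
9 ≡ 1 (mod 4), so quadratic reciprocity gives (9/125) = (125/9). Reduce: 125 ≡ 8 (mod 9). Now have -(8/9).
Factor out 2: 8 = 2^3. Since 9 ≡ 1 (mod 8), (2/9) = +1, and (2/9)^3 = +1. Now have -(1/9).
(1/9) = 1. Collecting the sign factors: -1.
Second factor (176/143):
Reduce the numerator: 176 ≡ 33 (mod 143), so (176/143) = (33/143).
33 ≡ 1 (mod 4), so quadratic reciprocity gives (33/143) = (143/33). Reduce: 143 ≡ 11 (mod 33). Now have (11/33).
33 ≡ 1 (mod 4), so quadratic reciprocity gives (11/33) = (33/11). Reduce: 33 ≡ 0 (mod 11). Now have (0/11).
The numerator is now 0 with denominator 11 > 1: the symbol is 0.
Product: (-1)·(0) = 0.

0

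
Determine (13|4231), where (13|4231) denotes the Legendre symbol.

-1

(13|4231)
  = (4231|13)    [QR: 13 ≡ 1 mod 4, sign kept]
  = (6|13)    [4231 ≡ 6 mod 13]
  = -(3|13)    [13 ≡ 5 mod 8 ⇒ (2|13) = -1]
  = -(13|3)    [QR: 13 ≡ 1 mod 4, sign kept]
  = -(1|3)    [13 ≡ 1 mod 3]
  = -1    [(1|3) = 1]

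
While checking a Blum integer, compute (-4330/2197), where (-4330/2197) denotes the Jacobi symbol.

1

(-4330/2197)
  = (64/2197)    [-4330 ≡ 64 mod 2197]
  = (1/2197)    [2197 ≡ 5 mod 8 ⇒ (2/2197)^6 = +1]
  = 1    [(1/2197) = 1]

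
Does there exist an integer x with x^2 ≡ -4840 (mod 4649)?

yes

(-4840/4649)
  = (4458/4649)    [-4840 ≡ 4458 mod 4649]
  = (2229/4649)    [4649 ≡ 1 mod 8 ⇒ (2/4649) = +1]
  = (4649/2229)    [QR: 2229 ≡ 1 mod 4, sign kept]
  = (191/2229)    [4649 ≡ 191 mod 2229]
  = (2229/191)    [QR: 2229 ≡ 1 mod 4, sign kept]
  = (128/191)    [2229 ≡ 128 mod 191]
  = (1/191)    [191 ≡ 7 mod 8 ⇒ (2/191)^7 = +1]
  = 1    [(1/191) = 1]
(-4840/4649) = 1, and 4649 is prime, so -4840 is a quadratic residue mod 4649.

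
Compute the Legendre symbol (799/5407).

-1

Both 799 ≡ 3 and 5407 ≡ 3 (mod 4), so reciprocity gives (799/5407) = -(5407/799). Reduce: 5407 ≡ 613 (mod 799). Now have -(613/799).
613 ≡ 1 (mod 4), so quadratic reciprocity gives (613/799) = (799/613). Reduce: 799 ≡ 186 (mod 613). Now have -(186/613).
Factor out 2: 186 = 2·93. Since 613 ≡ 5 (mod 8), (2/613) = -1. Now have (93/613).
93 ≡ 1 (mod 4), so quadratic reciprocity gives (93/613) = (613/93). Reduce: 613 ≡ 55 (mod 93). Now have (55/93).
93 ≡ 1 (mod 4), so quadratic reciprocity gives (55/93) = (93/55). Reduce: 93 ≡ 38 (mod 55). Now have (38/55).
Factor out 2: 38 = 2·19. Since 55 ≡ 7 (mod 8), (2/55) = +1. Now have (19/55).
Both 19 ≡ 3 and 55 ≡ 3 (mod 4), so reciprocity gives (19/55) = -(55/19). Reduce: 55 ≡ 17 (mod 19). Now have -(17/19).
17 ≡ 1 (mod 4), so quadratic reciprocity gives (17/19) = (19/17). Reduce: 19 ≡ 2 (mod 17). Now have -(2/17).
Factor out 2: 2 = 2. Since 17 ≡ 1 (mod 8), (2/17) = +1. Now have -(1/17).
(1/17) = 1. Collecting the sign factors: -1.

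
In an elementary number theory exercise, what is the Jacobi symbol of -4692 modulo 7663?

-1

Pull out -1: (-4692 / 7663) = (-1 / 7663)·(4692 / 7663). Since 7663 ≡ 3 (mod 4), (-1 / 7663) = -1. Now have -(4692 / 7663).
Factor out 2: 4692 = 2^2·1173. Since 7663 ≡ 7 (mod 8), (2 / 7663) = +1, and (2 / 7663)^2 = +1. Now have -(1173 / 7663).
1173 ≡ 1 (mod 4), so quadratic reciprocity gives (1173 / 7663) = (7663 / 1173). Reduce: 7663 ≡ 625 (mod 1173). Now have -(625 / 1173).
625 ≡ 1 (mod 4), so quadratic reciprocity gives (625 / 1173) = (1173 / 625). Reduce: 1173 ≡ 548 (mod 625). Now have -(548 / 625).
Factor out 2: 548 = 2^2·137. Since 625 ≡ 1 (mod 8), (2 / 625) = +1, and (2 / 625)^2 = +1. Now have -(137 / 625).
137 ≡ 1 (mod 4), so quadratic reciprocity gives (137 / 625) = (625 / 137). Reduce: 625 ≡ 77 (mod 137). Now have -(77 / 137).
77 ≡ 1 (mod 4), so quadratic reciprocity gives (77 / 137) = (137 / 77). Reduce: 137 ≡ 60 (mod 77). Now have -(60 / 77).
Factor out 2: 60 = 2^2·15. Since 77 ≡ 5 (mod 8), (2 / 77) = -1, and (2 / 77)^2 = +1. Now have -(15 / 77).
77 ≡ 1 (mod 4), so quadratic reciprocity gives (15 / 77) = (77 / 15). Reduce: 77 ≡ 2 (mod 15). Now have -(2 / 15).
Factor out 2: 2 = 2. Since 15 ≡ 7 (mod 8), (2 / 15) = +1. Now have -(1 / 15).
(1 / 15) = 1. Collecting the sign factors: -1.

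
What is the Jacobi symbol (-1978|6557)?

-1

Pull out -1: (-1978|6557) = (-1|6557)·(1978|6557). Since 6557 ≡ 1 (mod 4), (-1|6557) = +1. Now have (1978|6557).
Factor out 2: 1978 = 2·989. Since 6557 ≡ 5 (mod 8), (2|6557) = -1. Now have -(989|6557).
989 ≡ 1 (mod 4), so quadratic reciprocity gives (989|6557) = (6557|989). Reduce: 6557 ≡ 623 (mod 989). Now have -(623|989).
989 ≡ 1 (mod 4), so quadratic reciprocity gives (623|989) = (989|623). Reduce: 989 ≡ 366 (mod 623). Now have -(366|623).
Factor out 2: 366 = 2·183. Since 623 ≡ 7 (mod 8), (2|623) = +1. Now have -(183|623).
Both 183 ≡ 3 and 623 ≡ 3 (mod 4), so reciprocity gives (183|623) = -(623|183). Reduce: 623 ≡ 74 (mod 183). Now have (74|183).
Factor out 2: 74 = 2·37. Since 183 ≡ 7 (mod 8), (2|183) = +1. Now have (37|183).
37 ≡ 1 (mod 4), so quadratic reciprocity gives (37|183) = (183|37). Reduce: 183 ≡ 35 (mod 37). Now have (35|37).
37 ≡ 1 (mod 4), so quadratic reciprocity gives (35|37) = (37|35). Reduce: 37 ≡ 2 (mod 35). Now have (2|35).
Factor out 2: 2 = 2. Since 35 ≡ 3 (mod 8), (2|35) = -1. Now have -(1|35).
(1|35) = 1. Collecting the sign factors: -1.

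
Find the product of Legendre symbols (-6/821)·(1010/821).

-1

By multiplicativity, (-6·1010/821) = (-6/821)·(1010/821).
First factor (-6/821):
(-6/821)
  = (815/821)    [-6 ≡ 815 mod 821]
  = (821/815)    [QR: 821 ≡ 1 mod 4, sign kept]
  = (6/815)    [821 ≡ 6 mod 815]
  = (3/815)    [815 ≡ 7 mod 8 ⇒ (2/815) = +1]
  = -(815/3)    [QR: both ≡ 3 mod 4, sign flips]
  = -(2/3)    [815 ≡ 2 mod 3]
  = (1/3)    [3 ≡ 3 mod 8 ⇒ (2/3) = -1]
  = 1    [(1/3) = 1]
Second factor (1010/821):
(1010/821)
  = (189/821)    [1010 ≡ 189 mod 821]
  = (821/189)    [QR: 189 ≡ 1 mod 4, sign kept]
  = (65/189)    [821 ≡ 65 mod 189]
  = (189/65)    [QR: 65 ≡ 1 mod 4, sign kept]
  = (59/65)    [189 ≡ 59 mod 65]
  = (65/59)    [QR: 65 ≡ 1 mod 4, sign kept]
  = (6/59)    [65 ≡ 6 mod 59]
  = -(3/59)    [59 ≡ 3 mod 8 ⇒ (2/59) = -1]
  = (59/3)    [QR: both ≡ 3 mod 4, sign flips]
  = (2/3)    [59 ≡ 2 mod 3]
  = -(1/3)    [3 ≡ 3 mod 8 ⇒ (2/3) = -1]
  = -1    [(1/3) = 1]
Product: (1)·(-1) = -1.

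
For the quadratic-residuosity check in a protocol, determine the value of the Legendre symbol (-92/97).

-1

Reduce the numerator: -92 ≡ 5 (mod 97), so (-92/97) = (5/97).
5 ≡ 1 (mod 4), so quadratic reciprocity gives (5/97) = (97/5). Reduce: 97 ≡ 2 (mod 5). Now have (2/5).
Factor out 2: 2 = 2. Since 5 ≡ 5 (mod 8), (2/5) = -1. Now have -(1/5).
(1/5) = 1. Collecting the sign factors: -1.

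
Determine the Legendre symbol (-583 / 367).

1

Pull out -1: (-583 / 367) = (-1 / 367)·(583 / 367). Since 367 ≡ 3 (mod 4), (-1 / 367) = -1. Now have -(583 / 367).
Reduce the numerator: 583 ≡ 216 (mod 367), so (583 / 367) = (216 / 367).
Factor out 2: 216 = 2^3·27. Since 367 ≡ 7 (mod 8), (2 / 367) = +1, and (2 / 367)^3 = +1. Now have -(27 / 367).
Both 27 ≡ 3 and 367 ≡ 3 (mod 4), so reciprocity gives (27 / 367) = -(367 / 27). Reduce: 367 ≡ 16 (mod 27). Now have (16 / 27).
Factor out 2: 16 = 2^4. Since 27 ≡ 3 (mod 8), (2 / 27) = -1, and (2 / 27)^4 = +1. Now have (1 / 27).
(1 / 27) = 1. Collecting the sign factors: 1.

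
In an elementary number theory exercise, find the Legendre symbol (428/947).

(428/947)
  = (107/947)    [947 ≡ 3 mod 8 ⇒ (2/947)^2 = +1]
  = -(947/107)    [QR: both ≡ 3 mod 4, sign flips]
  = -(91/107)    [947 ≡ 91 mod 107]
  = (107/91)    [QR: both ≡ 3 mod 4, sign flips]
  = (16/91)    [107 ≡ 16 mod 91]
  = (1/91)    [91 ≡ 3 mod 8 ⇒ (2/91)^4 = +1]
  = 1    [(1/91) = 1]

1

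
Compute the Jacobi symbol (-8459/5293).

(-8459/5293)
  = (8459/5293)    [5293 ≡ 1 mod 4 ⇒ (-1/5293) = +1]
  = (3166/5293)    [8459 ≡ 3166 mod 5293]
  = -(1583/5293)    [5293 ≡ 5 mod 8 ⇒ (2/5293) = -1]
  = -(5293/1583)    [QR: 5293 ≡ 1 mod 4, sign kept]
  = -(544/1583)    [5293 ≡ 544 mod 1583]
  = -(17/1583)    [1583 ≡ 7 mod 8 ⇒ (2/1583)^5 = +1]
  = -(1583/17)    [QR: 17 ≡ 1 mod 4, sign kept]
  = -(2/17)    [1583 ≡ 2 mod 17]
  = -(1/17)    [17 ≡ 1 mod 8 ⇒ (2/17) = +1]
  = -1    [(1/17) = 1]

-1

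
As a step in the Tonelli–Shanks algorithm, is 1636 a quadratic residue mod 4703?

yes

Factor out 2: 1636 = 2^2·409. Since 4703 ≡ 7 (mod 8), (2/4703) = +1, and (2/4703)^2 = +1. Now have (409/4703).
409 ≡ 1 (mod 4), so quadratic reciprocity gives (409/4703) = (4703/409). Reduce: 4703 ≡ 204 (mod 409). Now have (204/409).
Factor out 2: 204 = 2^2·51. Since 409 ≡ 1 (mod 8), (2/409) = +1, and (2/409)^2 = +1. Now have (51/409).
409 ≡ 1 (mod 4), so quadratic reciprocity gives (51/409) = (409/51). Reduce: 409 ≡ 1 (mod 51). Now have (1/51).
(1/51) = 1. Collecting the sign factors: 1.
The Legendre symbol is 1, so x^2 ≡ 1636 (mod 4703) has solution.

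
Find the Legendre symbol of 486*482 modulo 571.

1

By multiplicativity, (486·482/571) = (486/571)·(482/571).
First factor (486/571):
Factor out 2: 486 = 2·243. Since 571 ≡ 3 (mod 8), (2/571) = -1. Now have -(243/571).
Both 243 ≡ 3 and 571 ≡ 3 (mod 4), so reciprocity gives (243/571) = -(571/243). Reduce: 571 ≡ 85 (mod 243). Now have (85/243).
85 ≡ 1 (mod 4), so quadratic reciprocity gives (85/243) = (243/85). Reduce: 243 ≡ 73 (mod 85). Now have (73/85).
73 ≡ 1 (mod 4), so quadratic reciprocity gives (73/85) = (85/73). Reduce: 85 ≡ 12 (mod 73). Now have (12/73).
Factor out 2: 12 = 2^2·3. Since 73 ≡ 1 (mod 8), (2/73) = +1, and (2/73)^2 = +1. Now have (3/73).
73 ≡ 1 (mod 4), so quadratic reciprocity gives (3/73) = (73/3). Reduce: 73 ≡ 1 (mod 3). Now have (1/3).
(1/3) = 1. Collecting the sign factors: 1.
Second factor (482/571):
Factor out 2: 482 = 2·241. Since 571 ≡ 3 (mod 8), (2/571) = -1. Now have -(241/571).
241 ≡ 1 (mod 4), so quadratic reciprocity gives (241/571) = (571/241). Reduce: 571 ≡ 89 (mod 241). Now have -(89/241).
89 ≡ 1 (mod 4), so quadratic reciprocity gives (89/241) = (241/89). Reduce: 241 ≡ 63 (mod 89). Now have -(63/89).
89 ≡ 1 (mod 4), so quadratic reciprocity gives (63/89) = (89/63). Reduce: 89 ≡ 26 (mod 63). Now have -(26/63).
Factor out 2: 26 = 2·13. Since 63 ≡ 7 (mod 8), (2/63) = +1. Now have -(13/63).
13 ≡ 1 (mod 4), so quadratic reciprocity gives (13/63) = (63/13). Reduce: 63 ≡ 11 (mod 13). Now have -(11/13).
13 ≡ 1 (mod 4), so quadratic reciprocity gives (11/13) = (13/11). Reduce: 13 ≡ 2 (mod 11). Now have -(2/11).
Factor out 2: 2 = 2. Since 11 ≡ 3 (mod 8), (2/11) = -1. Now have (1/11).
(1/11) = 1. Collecting the sign factors: 1.
Product: (1)·(1) = 1.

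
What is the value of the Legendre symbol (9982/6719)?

Reduce the numerator: 9982 ≡ 3263 (mod 6719), so (9982/6719) = (3263/6719).
Both 3263 ≡ 3 and 6719 ≡ 3 (mod 4), so reciprocity gives (3263/6719) = -(6719/3263). Reduce: 6719 ≡ 193 (mod 3263). Now have -(193/3263).
193 ≡ 1 (mod 4), so quadratic reciprocity gives (193/3263) = (3263/193). Reduce: 3263 ≡ 175 (mod 193). Now have -(175/193).
193 ≡ 1 (mod 4), so quadratic reciprocity gives (175/193) = (193/175). Reduce: 193 ≡ 18 (mod 175). Now have -(18/175).
Factor out 2: 18 = 2·9. Since 175 ≡ 7 (mod 8), (2/175) = +1. Now have -(9/175).
9 ≡ 1 (mod 4), so quadratic reciprocity gives (9/175) = (175/9). Reduce: 175 ≡ 4 (mod 9). Now have -(4/9).
Factor out 2: 4 = 2^2. Since 9 ≡ 1 (mod 8), (2/9) = +1, and (2/9)^2 = +1. Now have -(1/9).
(1/9) = 1. Collecting the sign factors: -1.

-1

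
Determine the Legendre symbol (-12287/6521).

-1

Reduce the numerator: -12287 ≡ 755 (mod 6521), so (-12287/6521) = (755/6521).
6521 ≡ 1 (mod 4), so quadratic reciprocity gives (755/6521) = (6521/755). Reduce: 6521 ≡ 481 (mod 755). Now have (481/755).
481 ≡ 1 (mod 4), so quadratic reciprocity gives (481/755) = (755/481). Reduce: 755 ≡ 274 (mod 481). Now have (274/481).
Factor out 2: 274 = 2·137. Since 481 ≡ 1 (mod 8), (2/481) = +1. Now have (137/481).
137 ≡ 1 (mod 4), so quadratic reciprocity gives (137/481) = (481/137). Reduce: 481 ≡ 70 (mod 137). Now have (70/137).
Factor out 2: 70 = 2·35. Since 137 ≡ 1 (mod 8), (2/137) = +1. Now have (35/137).
137 ≡ 1 (mod 4), so quadratic reciprocity gives (35/137) = (137/35). Reduce: 137 ≡ 32 (mod 35). Now have (32/35).
Factor out 2: 32 = 2^5. Since 35 ≡ 3 (mod 8), (2/35) = -1, and (2/35)^5 = -1. Now have -(1/35).
(1/35) = 1. Collecting the sign factors: -1.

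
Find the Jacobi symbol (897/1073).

-1

(897/1073)
  = (1073/897)    [QR: 897 ≡ 1 mod 4, sign kept]
  = (176/897)    [1073 ≡ 176 mod 897]
  = (11/897)    [897 ≡ 1 mod 8 ⇒ (2/897)^4 = +1]
  = (897/11)    [QR: 897 ≡ 1 mod 4, sign kept]
  = (6/11)    [897 ≡ 6 mod 11]
  = -(3/11)    [11 ≡ 3 mod 8 ⇒ (2/11) = -1]
  = (11/3)    [QR: both ≡ 3 mod 4, sign flips]
  = (2/3)    [11 ≡ 2 mod 3]
  = -(1/3)    [3 ≡ 3 mod 8 ⇒ (2/3) = -1]
  = -1    [(1/3) = 1]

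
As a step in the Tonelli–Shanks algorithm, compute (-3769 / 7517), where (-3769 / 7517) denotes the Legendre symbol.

(-3769 / 7517)
  = (3748 / 7517)    [-3769 ≡ 3748 mod 7517]
  = (937 / 7517)    [7517 ≡ 5 mod 8 ⇒ (2 / 7517)^2 = +1]
  = (7517 / 937)    [QR: 937 ≡ 1 mod 4, sign kept]
  = (21 / 937)    [7517 ≡ 21 mod 937]
  = (937 / 21)    [QR: 21 ≡ 1 mod 4, sign kept]
  = (13 / 21)    [937 ≡ 13 mod 21]
  = (21 / 13)    [QR: 13 ≡ 1 mod 4, sign kept]
  = (8 / 13)    [21 ≡ 8 mod 13]
  = -(1 / 13)    [13 ≡ 5 mod 8 ⇒ (2 / 13)^3 = -1]
  = -1    [(1 / 13) = 1]

-1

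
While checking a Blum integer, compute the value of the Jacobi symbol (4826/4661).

1

(4826/4661)
  = (165/4661)    [4826 ≡ 165 mod 4661]
  = (4661/165)    [QR: 165 ≡ 1 mod 4, sign kept]
  = (41/165)    [4661 ≡ 41 mod 165]
  = (165/41)    [QR: 41 ≡ 1 mod 4, sign kept]
  = (1/41)    [165 ≡ 1 mod 41]
  = 1    [(1/41) = 1]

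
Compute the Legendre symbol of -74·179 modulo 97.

1

By multiplicativity, (-74·179 / 97) = (-74 / 97)·(179 / 97).
First factor (-74 / 97):
Pull out -1: (-74 / 97) = (-1 / 97)·(74 / 97). Since 97 ≡ 1 (mod 4), (-1 / 97) = +1. Now have (74 / 97).
Factor out 2: 74 = 2·37. Since 97 ≡ 1 (mod 8), (2 / 97) = +1. Now have (37 / 97).
37 ≡ 1 (mod 4), so quadratic reciprocity gives (37 / 97) = (97 / 37). Reduce: 97 ≡ 23 (mod 37). Now have (23 / 37).
37 ≡ 1 (mod 4), so quadratic reciprocity gives (23 / 37) = (37 / 23). Reduce: 37 ≡ 14 (mod 23). Now have (14 / 23).
Factor out 2: 14 = 2·7. Since 23 ≡ 7 (mod 8), (2 / 23) = +1. Now have (7 / 23).
Both 7 ≡ 3 and 23 ≡ 3 (mod 4), so reciprocity gives (7 / 23) = -(23 / 7). Reduce: 23 ≡ 2 (mod 7). Now have -(2 / 7).
Factor out 2: 2 = 2. Since 7 ≡ 7 (mod 8), (2 / 7) = +1. Now have -(1 / 7).
(1 / 7) = 1. Collecting the sign factors: -1.
Second factor (179 / 97):
Reduce the numerator: 179 ≡ 82 (mod 97), so (179 / 97) = (82 / 97).
Factor out 2: 82 = 2·41. Since 97 ≡ 1 (mod 8), (2 / 97) = +1. Now have (41 / 97).
41 ≡ 1 (mod 4), so quadratic reciprocity gives (41 / 97) = (97 / 41). Reduce: 97 ≡ 15 (mod 41). Now have (15 / 41).
41 ≡ 1 (mod 4), so quadratic reciprocity gives (15 / 41) = (41 / 15). Reduce: 41 ≡ 11 (mod 15). Now have (11 / 15).
Both 11 ≡ 3 and 15 ≡ 3 (mod 4), so reciprocity gives (11 / 15) = -(15 / 11). Reduce: 15 ≡ 4 (mod 11). Now have -(4 / 11).
Factor out 2: 4 = 2^2. Since 11 ≡ 3 (mod 8), (2 / 11) = -1, and (2 / 11)^2 = +1. Now have -(1 / 11).
(1 / 11) = 1. Collecting the sign factors: -1.
Product: (-1)·(-1) = 1.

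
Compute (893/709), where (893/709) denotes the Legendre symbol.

1

Reduce the numerator: 893 ≡ 184 (mod 709), so (893/709) = (184/709).
Factor out 2: 184 = 2^3·23. Since 709 ≡ 5 (mod 8), (2/709) = -1, and (2/709)^3 = -1. Now have -(23/709).
709 ≡ 1 (mod 4), so quadratic reciprocity gives (23/709) = (709/23). Reduce: 709 ≡ 19 (mod 23). Now have -(19/23).
Both 19 ≡ 3 and 23 ≡ 3 (mod 4), so reciprocity gives (19/23) = -(23/19). Reduce: 23 ≡ 4 (mod 19). Now have (4/19).
Factor out 2: 4 = 2^2. Since 19 ≡ 3 (mod 8), (2/19) = -1, and (2/19)^2 = +1. Now have (1/19).
(1/19) = 1. Collecting the sign factors: 1.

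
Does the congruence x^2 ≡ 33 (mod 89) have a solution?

no

33 ≡ 1 (mod 4), so quadratic reciprocity gives (33|89) = (89|33). Reduce: 89 ≡ 23 (mod 33). Now have (23|33).
33 ≡ 1 (mod 4), so quadratic reciprocity gives (23|33) = (33|23). Reduce: 33 ≡ 10 (mod 23). Now have (10|23).
Factor out 2: 10 = 2·5. Since 23 ≡ 7 (mod 8), (2|23) = +1. Now have (5|23).
5 ≡ 1 (mod 4), so quadratic reciprocity gives (5|23) = (23|5). Reduce: 23 ≡ 3 (mod 5). Now have (3|5).
5 ≡ 1 (mod 4), so quadratic reciprocity gives (3|5) = (5|3). Reduce: 5 ≡ 2 (mod 3). Now have (2|3).
Factor out 2: 2 = 2. Since 3 ≡ 3 (mod 8), (2|3) = -1. Now have -(1|3).
(1|3) = 1. Collecting the sign factors: -1.
(33|89) = -1, and 89 is prime, so 33 is not a quadratic residue mod 89.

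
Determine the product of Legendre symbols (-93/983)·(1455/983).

By multiplicativity, (-93·1455/983) = (-93/983)·(1455/983).
First factor (-93/983):
Pull out -1: (-93/983) = (-1/983)·(93/983). Since 983 ≡ 3 (mod 4), (-1/983) = -1. Now have -(93/983).
93 ≡ 1 (mod 4), so quadratic reciprocity gives (93/983) = (983/93). Reduce: 983 ≡ 53 (mod 93). Now have -(53/93).
53 ≡ 1 (mod 4), so quadratic reciprocity gives (53/93) = (93/53). Reduce: 93 ≡ 40 (mod 53). Now have -(40/53).
Factor out 2: 40 = 2^3·5. Since 53 ≡ 5 (mod 8), (2/53) = -1, and (2/53)^3 = -1. Now have (5/53).
5 ≡ 1 (mod 4), so quadratic reciprocity gives (5/53) = (53/5). Reduce: 53 ≡ 3 (mod 5). Now have (3/5).
5 ≡ 1 (mod 4), so quadratic reciprocity gives (3/5) = (5/3). Reduce: 5 ≡ 2 (mod 3). Now have (2/3).
Factor out 2: 2 = 2. Since 3 ≡ 3 (mod 8), (2/3) = -1. Now have -(1/3).
(1/3) = 1. Collecting the sign factors: -1.
Second factor (1455/983):
Reduce the numerator: 1455 ≡ 472 (mod 983), so (1455/983) = (472/983).
Factor out 2: 472 = 2^3·59. Since 983 ≡ 7 (mod 8), (2/983) = +1, and (2/983)^3 = +1. Now have (59/983).
Both 59 ≡ 3 and 983 ≡ 3 (mod 4), so reciprocity gives (59/983) = -(983/59). Reduce: 983 ≡ 39 (mod 59). Now have -(39/59).
Both 39 ≡ 3 and 59 ≡ 3 (mod 4), so reciprocity gives (39/59) = -(59/39). Reduce: 59 ≡ 20 (mod 39). Now have (20/39).
Factor out 2: 20 = 2^2·5. Since 39 ≡ 7 (mod 8), (2/39) = +1, and (2/39)^2 = +1. Now have (5/39).
5 ≡ 1 (mod 4), so quadratic reciprocity gives (5/39) = (39/5). Reduce: 39 ≡ 4 (mod 5). Now have (4/5).
Factor out 2: 4 = 2^2. Since 5 ≡ 5 (mod 8), (2/5) = -1, and (2/5)^2 = +1. Now have (1/5).
(1/5) = 1. Collecting the sign factors: 1.
Product: (-1)·(1) = -1.

-1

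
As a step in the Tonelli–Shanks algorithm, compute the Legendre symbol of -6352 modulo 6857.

(-6352 / 6857)
  = (6352 / 6857)    [6857 ≡ 1 mod 4 ⇒ (-1 / 6857) = +1]
  = (397 / 6857)    [6857 ≡ 1 mod 8 ⇒ (2 / 6857)^4 = +1]
  = (6857 / 397)    [QR: 397 ≡ 1 mod 4, sign kept]
  = (108 / 397)    [6857 ≡ 108 mod 397]
  = (27 / 397)    [397 ≡ 5 mod 8 ⇒ (2 / 397)^2 = +1]
  = (397 / 27)    [QR: 397 ≡ 1 mod 4, sign kept]
  = (19 / 27)    [397 ≡ 19 mod 27]
  = -(27 / 19)    [QR: both ≡ 3 mod 4, sign flips]
  = -(8 / 19)    [27 ≡ 8 mod 19]
  = (1 / 19)    [19 ≡ 3 mod 8 ⇒ (2 / 19)^3 = -1]
  = 1    [(1 / 19) = 1]

1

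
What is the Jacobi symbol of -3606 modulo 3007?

Pull out -1: (-3606 / 3007) = (-1 / 3007)·(3606 / 3007). Since 3007 ≡ 3 (mod 4), (-1 / 3007) = -1. Now have -(3606 / 3007).
Reduce the numerator: 3606 ≡ 599 (mod 3007), so (3606 / 3007) = (599 / 3007).
Both 599 ≡ 3 and 3007 ≡ 3 (mod 4), so reciprocity gives (599 / 3007) = -(3007 / 599). Reduce: 3007 ≡ 12 (mod 599). Now have (12 / 599).
Factor out 2: 12 = 2^2·3. Since 599 ≡ 7 (mod 8), (2 / 599) = +1, and (2 / 599)^2 = +1. Now have (3 / 599).
Both 3 ≡ 3 and 599 ≡ 3 (mod 4), so reciprocity gives (3 / 599) = -(599 / 3). Reduce: 599 ≡ 2 (mod 3). Now have -(2 / 3).
Factor out 2: 2 = 2. Since 3 ≡ 3 (mod 8), (2 / 3) = -1. Now have (1 / 3).
(1 / 3) = 1. Collecting the sign factors: 1.

1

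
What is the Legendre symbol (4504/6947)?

Factor out 2: 4504 = 2^3·563. Since 6947 ≡ 3 (mod 8), (2/6947) = -1, and (2/6947)^3 = -1. Now have -(563/6947).
Both 563 ≡ 3 and 6947 ≡ 3 (mod 4), so reciprocity gives (563/6947) = -(6947/563). Reduce: 6947 ≡ 191 (mod 563). Now have (191/563).
Both 191 ≡ 3 and 563 ≡ 3 (mod 4), so reciprocity gives (191/563) = -(563/191). Reduce: 563 ≡ 181 (mod 191). Now have -(181/191).
181 ≡ 1 (mod 4), so quadratic reciprocity gives (181/191) = (191/181). Reduce: 191 ≡ 10 (mod 181). Now have -(10/181).
Factor out 2: 10 = 2·5. Since 181 ≡ 5 (mod 8), (2/181) = -1. Now have (5/181).
5 ≡ 1 (mod 4), so quadratic reciprocity gives (5/181) = (181/5). Reduce: 181 ≡ 1 (mod 5). Now have (1/5).
(1/5) = 1. Collecting the sign factors: 1.

1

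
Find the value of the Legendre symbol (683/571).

-1

Reduce the numerator: 683 ≡ 112 (mod 571), so (683/571) = (112/571).
Factor out 2: 112 = 2^4·7. Since 571 ≡ 3 (mod 8), (2/571) = -1, and (2/571)^4 = +1. Now have (7/571).
Both 7 ≡ 3 and 571 ≡ 3 (mod 4), so reciprocity gives (7/571) = -(571/7). Reduce: 571 ≡ 4 (mod 7). Now have -(4/7).
Factor out 2: 4 = 2^2. Since 7 ≡ 7 (mod 8), (2/7) = +1, and (2/7)^2 = +1. Now have -(1/7).
(1/7) = 1. Collecting the sign factors: -1.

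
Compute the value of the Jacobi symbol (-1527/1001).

Reduce the numerator: -1527 ≡ 475 (mod 1001), so (-1527/1001) = (475/1001).
1001 ≡ 1 (mod 4), so quadratic reciprocity gives (475/1001) = (1001/475). Reduce: 1001 ≡ 51 (mod 475). Now have (51/475).
Both 51 ≡ 3 and 475 ≡ 3 (mod 4), so reciprocity gives (51/475) = -(475/51). Reduce: 475 ≡ 16 (mod 51). Now have -(16/51).
Factor out 2: 16 = 2^4. Since 51 ≡ 3 (mod 8), (2/51) = -1, and (2/51)^4 = +1. Now have -(1/51).
(1/51) = 1. Collecting the sign factors: -1.

-1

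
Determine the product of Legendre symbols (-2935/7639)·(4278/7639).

By multiplicativity, (-2935·4278/7639) = (-2935/7639)·(4278/7639).
First factor (-2935/7639):
Pull out -1: (-2935/7639) = (-1/7639)·(2935/7639). Since 7639 ≡ 3 (mod 4), (-1/7639) = -1. Now have -(2935/7639).
Both 2935 ≡ 3 and 7639 ≡ 3 (mod 4), so reciprocity gives (2935/7639) = -(7639/2935). Reduce: 7639 ≡ 1769 (mod 2935). Now have (1769/2935).
1769 ≡ 1 (mod 4), so quadratic reciprocity gives (1769/2935) = (2935/1769). Reduce: 2935 ≡ 1166 (mod 1769). Now have (1166/1769).
Factor out 2: 1166 = 2·583. Since 1769 ≡ 1 (mod 8), (2/1769) = +1. Now have (583/1769).
1769 ≡ 1 (mod 4), so quadratic reciprocity gives (583/1769) = (1769/583). Reduce: 1769 ≡ 20 (mod 583). Now have (20/583).
Factor out 2: 20 = 2^2·5. Since 583 ≡ 7 (mod 8), (2/583) = +1, and (2/583)^2 = +1. Now have (5/583).
5 ≡ 1 (mod 4), so quadratic reciprocity gives (5/583) = (583/5). Reduce: 583 ≡ 3 (mod 5). Now have (3/5).
5 ≡ 1 (mod 4), so quadratic reciprocity gives (3/5) = (5/3). Reduce: 5 ≡ 2 (mod 3). Now have (2/3).
Factor out 2: 2 = 2. Since 3 ≡ 3 (mod 8), (2/3) = -1. Now have -(1/3).
(1/3) = 1. Collecting the sign factors: -1.
Second factor (4278/7639):
Factor out 2: 4278 = 2·2139. Since 7639 ≡ 7 (mod 8), (2/7639) = +1. Now have (2139/7639).
Both 2139 ≡ 3 and 7639 ≡ 3 (mod 4), so reciprocity gives (2139/7639) = -(7639/2139). Reduce: 7639 ≡ 1222 (mod 2139). Now have -(1222/2139).
Factor out 2: 1222 = 2·611. Since 2139 ≡ 3 (mod 8), (2/2139) = -1. Now have (611/2139).
Both 611 ≡ 3 and 2139 ≡ 3 (mod 4), so reciprocity gives (611/2139) = -(2139/611). Reduce: 2139 ≡ 306 (mod 611). Now have -(306/611).
Factor out 2: 306 = 2·153. Since 611 ≡ 3 (mod 8), (2/611) = -1. Now have (153/611).
153 ≡ 1 (mod 4), so quadratic reciprocity gives (153/611) = (611/153). Reduce: 611 ≡ 152 (mod 153). Now have (152/153).
Factor out 2: 152 = 2^3·19. Since 153 ≡ 1 (mod 8), (2/153) = +1, and (2/153)^3 = +1. Now have (19/153).
153 ≡ 1 (mod 4), so quadratic reciprocity gives (19/153) = (153/19). Reduce: 153 ≡ 1 (mod 19). Now have (1/19).
(1/19) = 1. Collecting the sign factors: 1.
Product: (-1)·(1) = -1.

-1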